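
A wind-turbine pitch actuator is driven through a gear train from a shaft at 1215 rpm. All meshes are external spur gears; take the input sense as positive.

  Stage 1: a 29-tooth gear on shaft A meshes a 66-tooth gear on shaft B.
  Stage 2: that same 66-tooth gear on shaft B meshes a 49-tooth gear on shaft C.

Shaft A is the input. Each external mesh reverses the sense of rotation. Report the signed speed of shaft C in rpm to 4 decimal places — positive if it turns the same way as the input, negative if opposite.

Stage 1 [29T→66T]: ω = 1215.0000×29/66 = 533.8636 rpm, dir flips to −; running = −533.8636
Stage 2 [66T→49T]: ω = 533.8636×66/49 = 719.0816 rpm, dir flips to +; running = +719.0816

+719.0816 rpm (same as input, |ω| = 719.0816 rpm)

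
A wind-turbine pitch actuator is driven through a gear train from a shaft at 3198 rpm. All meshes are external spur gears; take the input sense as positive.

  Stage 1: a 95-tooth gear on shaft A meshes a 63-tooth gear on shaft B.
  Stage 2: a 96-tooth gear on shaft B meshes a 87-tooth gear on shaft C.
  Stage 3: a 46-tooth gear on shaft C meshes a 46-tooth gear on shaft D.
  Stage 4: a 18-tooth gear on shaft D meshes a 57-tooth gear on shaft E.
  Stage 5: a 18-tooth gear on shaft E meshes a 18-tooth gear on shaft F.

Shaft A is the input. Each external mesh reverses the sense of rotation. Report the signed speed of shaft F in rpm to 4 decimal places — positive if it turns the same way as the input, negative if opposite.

Stage 1 [95T→63T]: ω = 3198.0000×95/63 = 4822.3810 rpm, dir flips to −; running = −4822.3810
Stage 2 [96T→87T]: ω = 4822.3810×96/87 = 5321.2479 rpm, dir flips to +; running = +5321.2479
Stage 3 [46T→46T]: ω = 5321.2479×46/46 = 5321.2479 rpm, dir flips to −; running = −5321.2479
Stage 4 [18T→57T]: ω = 5321.2479×18/57 = 1680.3941 rpm, dir flips to +; running = +1680.3941
Stage 5 [18T→18T]: ω = 1680.3941×18/18 = 1680.3941 rpm, dir flips to −; running = −1680.3941

-1680.3941 rpm (opposite to input, |ω| = 1680.3941 rpm)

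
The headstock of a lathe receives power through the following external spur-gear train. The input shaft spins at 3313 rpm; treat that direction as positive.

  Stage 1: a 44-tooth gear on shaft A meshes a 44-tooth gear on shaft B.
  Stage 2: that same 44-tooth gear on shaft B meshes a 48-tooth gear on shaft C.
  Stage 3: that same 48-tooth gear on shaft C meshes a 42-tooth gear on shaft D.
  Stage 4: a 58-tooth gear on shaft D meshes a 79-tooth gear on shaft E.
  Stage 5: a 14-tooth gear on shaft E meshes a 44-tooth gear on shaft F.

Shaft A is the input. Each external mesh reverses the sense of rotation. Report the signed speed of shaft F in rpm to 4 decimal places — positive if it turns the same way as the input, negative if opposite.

Stage 1 [44T→44T]: ω = 3313.0000×44/44 = 3313.0000 rpm, dir flips to −; running = −3313.0000
Stage 2 [44T→48T]: ω = 3313.0000×44/48 = 3036.9167 rpm, dir flips to +; running = +3036.9167
Stage 3 [48T→42T]: ω = 3036.9167×48/42 = 3470.7619 rpm, dir flips to −; running = −3470.7619
Stage 4 [58T→79T]: ω = 3470.7619×58/79 = 2548.1543 rpm, dir flips to +; running = +2548.1543
Stage 5 [14T→44T]: ω = 2548.1543×14/44 = 810.7764 rpm, dir flips to −; running = −810.7764

-810.7764 rpm (opposite to input, |ω| = 810.7764 rpm)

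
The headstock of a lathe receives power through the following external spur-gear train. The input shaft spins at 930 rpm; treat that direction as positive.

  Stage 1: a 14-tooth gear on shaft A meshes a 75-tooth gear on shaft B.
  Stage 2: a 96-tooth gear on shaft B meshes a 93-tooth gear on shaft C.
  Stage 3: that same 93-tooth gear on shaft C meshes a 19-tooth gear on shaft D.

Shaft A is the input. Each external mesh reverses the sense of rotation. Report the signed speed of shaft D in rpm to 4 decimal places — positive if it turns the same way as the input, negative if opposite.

Stage 1 [14T→75T]: ω = 930.0000×14/75 = 173.6000 rpm, dir flips to −; running = −173.6000
Stage 2 [96T→93T]: ω = 173.6000×96/93 = 179.2000 rpm, dir flips to +; running = +179.2000
Stage 3 [93T→19T]: ω = 179.2000×93/19 = 877.1368 rpm, dir flips to −; running = −877.1368

-877.1368 rpm (opposite to input, |ω| = 877.1368 rpm)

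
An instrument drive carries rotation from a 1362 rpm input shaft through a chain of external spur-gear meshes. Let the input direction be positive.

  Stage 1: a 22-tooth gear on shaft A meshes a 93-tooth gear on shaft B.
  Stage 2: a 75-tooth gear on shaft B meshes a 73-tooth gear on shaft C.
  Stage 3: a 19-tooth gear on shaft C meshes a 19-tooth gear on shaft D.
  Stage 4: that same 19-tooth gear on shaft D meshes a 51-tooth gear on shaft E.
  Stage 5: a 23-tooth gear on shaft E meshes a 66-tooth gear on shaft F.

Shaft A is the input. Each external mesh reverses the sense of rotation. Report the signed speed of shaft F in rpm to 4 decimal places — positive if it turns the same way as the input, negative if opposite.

-42.9757 rpm (opposite to input, |ω| = 42.9757 rpm)

Stage 1 [22T→93T]: ω = 1362.0000×22/93 = 322.1935 rpm, dir flips to −; running = −322.1935
Stage 2 [75T→73T]: ω = 322.1935×75/73 = 331.0208 rpm, dir flips to +; running = +331.0208
Stage 3 [19T→19T]: ω = 331.0208×19/19 = 331.0208 rpm, dir flips to −; running = −331.0208
Stage 4 [19T→51T]: ω = 331.0208×19/51 = 123.3215 rpm, dir flips to +; running = +123.3215
Stage 5 [23T→66T]: ω = 123.3215×23/66 = 42.9757 rpm, dir flips to −; running = −42.9757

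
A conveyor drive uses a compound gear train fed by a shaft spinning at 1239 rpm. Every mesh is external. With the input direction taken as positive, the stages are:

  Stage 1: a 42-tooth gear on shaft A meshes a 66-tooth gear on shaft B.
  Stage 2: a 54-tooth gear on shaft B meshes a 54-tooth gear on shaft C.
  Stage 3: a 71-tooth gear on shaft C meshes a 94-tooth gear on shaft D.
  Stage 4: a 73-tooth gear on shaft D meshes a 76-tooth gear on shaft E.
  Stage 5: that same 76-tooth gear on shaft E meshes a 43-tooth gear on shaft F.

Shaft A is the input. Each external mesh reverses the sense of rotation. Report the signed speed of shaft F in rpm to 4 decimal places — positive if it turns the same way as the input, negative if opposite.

-1011.0242 rpm (opposite to input, |ω| = 1011.0242 rpm)

Stage 1 [42T→66T]: ω = 1239.0000×42/66 = 788.4545 rpm, dir flips to −; running = −788.4545
Stage 2 [54T→54T]: ω = 788.4545×54/54 = 788.4545 rpm, dir flips to +; running = +788.4545
Stage 3 [71T→94T]: ω = 788.4545×71/94 = 595.5348 rpm, dir flips to −; running = −595.5348
Stage 4 [73T→76T]: ω = 595.5348×73/76 = 572.0269 rpm, dir flips to +; running = +572.0269
Stage 5 [76T→43T]: ω = 572.0269×76/43 = 1011.0242 rpm, dir flips to −; running = −1011.0242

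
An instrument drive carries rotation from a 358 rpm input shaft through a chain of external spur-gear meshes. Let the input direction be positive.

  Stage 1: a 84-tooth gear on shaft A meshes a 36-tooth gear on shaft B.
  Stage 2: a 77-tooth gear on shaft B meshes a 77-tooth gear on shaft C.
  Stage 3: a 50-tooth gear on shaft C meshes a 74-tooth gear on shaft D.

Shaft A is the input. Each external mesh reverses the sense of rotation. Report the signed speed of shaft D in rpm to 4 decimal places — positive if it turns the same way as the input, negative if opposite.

-564.4144 rpm (opposite to input, |ω| = 564.4144 rpm)

Stage 1 [84T→36T]: ω = 358.0000×84/36 = 835.3333 rpm, dir flips to −; running = −835.3333
Stage 2 [77T→77T]: ω = 835.3333×77/77 = 835.3333 rpm, dir flips to +; running = +835.3333
Stage 3 [50T→74T]: ω = 835.3333×50/74 = 564.4144 rpm, dir flips to −; running = −564.4144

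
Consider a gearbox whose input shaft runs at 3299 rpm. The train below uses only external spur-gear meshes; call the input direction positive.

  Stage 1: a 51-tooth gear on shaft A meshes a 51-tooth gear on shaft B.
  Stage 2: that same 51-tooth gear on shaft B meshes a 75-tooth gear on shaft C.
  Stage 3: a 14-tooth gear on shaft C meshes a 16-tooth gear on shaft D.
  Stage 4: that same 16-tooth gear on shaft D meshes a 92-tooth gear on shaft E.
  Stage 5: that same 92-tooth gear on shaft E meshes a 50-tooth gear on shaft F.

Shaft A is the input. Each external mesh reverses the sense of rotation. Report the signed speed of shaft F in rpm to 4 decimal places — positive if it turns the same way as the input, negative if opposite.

Stage 1 [51T→51T]: ω = 3299.0000×51/51 = 3299.0000 rpm, dir flips to −; running = −3299.0000
Stage 2 [51T→75T]: ω = 3299.0000×51/75 = 2243.3200 rpm, dir flips to +; running = +2243.3200
Stage 3 [14T→16T]: ω = 2243.3200×14/16 = 1962.9050 rpm, dir flips to −; running = −1962.9050
Stage 4 [16T→92T]: ω = 1962.9050×16/92 = 341.3748 rpm, dir flips to +; running = +341.3748
Stage 5 [92T→50T]: ω = 341.3748×92/50 = 628.1296 rpm, dir flips to −; running = −628.1296

-628.1296 rpm (opposite to input, |ω| = 628.1296 rpm)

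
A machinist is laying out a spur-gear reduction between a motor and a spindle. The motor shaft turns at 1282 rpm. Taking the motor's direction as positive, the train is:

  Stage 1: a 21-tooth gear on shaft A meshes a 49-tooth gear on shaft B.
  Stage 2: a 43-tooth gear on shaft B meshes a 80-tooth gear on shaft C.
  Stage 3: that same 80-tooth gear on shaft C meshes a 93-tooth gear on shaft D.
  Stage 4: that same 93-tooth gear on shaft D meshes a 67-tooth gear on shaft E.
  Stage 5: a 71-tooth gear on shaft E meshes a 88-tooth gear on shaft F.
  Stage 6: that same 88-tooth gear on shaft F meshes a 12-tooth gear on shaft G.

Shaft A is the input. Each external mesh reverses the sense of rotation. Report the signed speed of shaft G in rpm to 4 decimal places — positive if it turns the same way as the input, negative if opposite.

+2086.3252 rpm (same as input, |ω| = 2086.3252 rpm)

Stage 1 [21T→49T]: ω = 1282.0000×21/49 = 549.4286 rpm, dir flips to −; running = −549.4286
Stage 2 [43T→80T]: ω = 549.4286×43/80 = 295.3179 rpm, dir flips to +; running = +295.3179
Stage 3 [80T→93T]: ω = 295.3179×80/93 = 254.0369 rpm, dir flips to −; running = −254.0369
Stage 4 [93T→67T]: ω = 254.0369×93/67 = 352.6183 rpm, dir flips to +; running = +352.6183
Stage 5 [71T→88T]: ω = 352.6183×71/88 = 284.4989 rpm, dir flips to −; running = −284.4989
Stage 6 [88T→12T]: ω = 284.4989×88/12 = 2086.3252 rpm, dir flips to +; running = +2086.3252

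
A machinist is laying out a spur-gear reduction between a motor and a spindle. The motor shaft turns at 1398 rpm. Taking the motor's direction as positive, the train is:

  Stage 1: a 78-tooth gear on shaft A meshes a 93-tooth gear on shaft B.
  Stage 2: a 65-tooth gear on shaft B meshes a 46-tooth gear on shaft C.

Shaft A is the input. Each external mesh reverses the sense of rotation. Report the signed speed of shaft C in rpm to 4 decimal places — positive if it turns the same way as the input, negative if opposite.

+1656.8163 rpm (same as input, |ω| = 1656.8163 rpm)

Stage 1 [78T→93T]: ω = 1398.0000×78/93 = 1172.5161 rpm, dir flips to −; running = −1172.5161
Stage 2 [65T→46T]: ω = 1172.5161×65/46 = 1656.8163 rpm, dir flips to +; running = +1656.8163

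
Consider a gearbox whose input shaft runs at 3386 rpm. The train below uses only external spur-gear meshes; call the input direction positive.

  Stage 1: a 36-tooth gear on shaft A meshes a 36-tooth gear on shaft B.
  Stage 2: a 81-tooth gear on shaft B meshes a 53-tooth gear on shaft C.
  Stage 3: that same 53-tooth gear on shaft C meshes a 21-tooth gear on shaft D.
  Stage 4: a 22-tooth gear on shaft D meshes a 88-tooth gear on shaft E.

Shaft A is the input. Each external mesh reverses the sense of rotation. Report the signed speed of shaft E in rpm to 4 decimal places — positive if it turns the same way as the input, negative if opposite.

Stage 1 [36T→36T]: ω = 3386.0000×36/36 = 3386.0000 rpm, dir flips to −; running = −3386.0000
Stage 2 [81T→53T]: ω = 3386.0000×81/53 = 5174.8302 rpm, dir flips to +; running = +5174.8302
Stage 3 [53T→21T]: ω = 5174.8302×53/21 = 13060.2857 rpm, dir flips to −; running = −13060.2857
Stage 4 [22T→88T]: ω = 13060.2857×22/88 = 3265.0714 rpm, dir flips to +; running = +3265.0714

+3265.0714 rpm (same as input, |ω| = 3265.0714 rpm)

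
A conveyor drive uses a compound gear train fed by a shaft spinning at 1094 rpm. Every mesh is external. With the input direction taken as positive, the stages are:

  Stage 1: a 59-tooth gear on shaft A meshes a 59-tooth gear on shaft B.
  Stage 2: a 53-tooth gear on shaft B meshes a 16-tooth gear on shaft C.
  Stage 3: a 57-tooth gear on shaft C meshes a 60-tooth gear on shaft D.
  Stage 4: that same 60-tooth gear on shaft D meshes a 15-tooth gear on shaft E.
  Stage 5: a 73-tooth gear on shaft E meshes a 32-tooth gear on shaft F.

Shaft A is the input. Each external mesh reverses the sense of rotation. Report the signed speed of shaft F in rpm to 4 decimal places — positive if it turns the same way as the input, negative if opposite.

-31414.4664 rpm (opposite to input, |ω| = 31414.4664 rpm)

Stage 1 [59T→59T]: ω = 1094.0000×59/59 = 1094.0000 rpm, dir flips to −; running = −1094.0000
Stage 2 [53T→16T]: ω = 1094.0000×53/16 = 3623.8750 rpm, dir flips to +; running = +3623.8750
Stage 3 [57T→60T]: ω = 3623.8750×57/60 = 3442.6813 rpm, dir flips to −; running = −3442.6813
Stage 4 [60T→15T]: ω = 3442.6813×60/15 = 13770.7250 rpm, dir flips to +; running = +13770.7250
Stage 5 [73T→32T]: ω = 13770.7250×73/32 = 31414.4664 rpm, dir flips to −; running = −31414.4664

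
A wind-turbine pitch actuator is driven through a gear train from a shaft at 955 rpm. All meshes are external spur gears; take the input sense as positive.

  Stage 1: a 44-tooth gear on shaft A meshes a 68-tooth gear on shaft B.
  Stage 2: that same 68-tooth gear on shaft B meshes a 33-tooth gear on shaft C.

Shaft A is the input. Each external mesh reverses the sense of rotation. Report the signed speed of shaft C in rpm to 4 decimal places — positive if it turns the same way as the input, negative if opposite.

+1273.3333 rpm (same as input, |ω| = 1273.3333 rpm)

Stage 1 [44T→68T]: ω = 955.0000×44/68 = 617.9412 rpm, dir flips to −; running = −617.9412
Stage 2 [68T→33T]: ω = 617.9412×68/33 = 1273.3333 rpm, dir flips to +; running = +1273.3333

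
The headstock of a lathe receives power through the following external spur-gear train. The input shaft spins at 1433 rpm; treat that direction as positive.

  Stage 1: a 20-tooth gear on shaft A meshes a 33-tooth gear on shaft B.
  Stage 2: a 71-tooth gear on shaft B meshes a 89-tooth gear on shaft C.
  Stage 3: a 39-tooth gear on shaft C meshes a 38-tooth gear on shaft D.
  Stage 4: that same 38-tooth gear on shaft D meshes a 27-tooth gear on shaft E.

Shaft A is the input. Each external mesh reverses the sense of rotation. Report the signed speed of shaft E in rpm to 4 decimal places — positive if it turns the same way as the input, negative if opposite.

Stage 1 [20T→33T]: ω = 1433.0000×20/33 = 868.4848 rpm, dir flips to −; running = −868.4848
Stage 2 [71T→89T]: ω = 868.4848×71/89 = 692.8362 rpm, dir flips to +; running = +692.8362
Stage 3 [39T→38T]: ω = 692.8362×39/38 = 711.0688 rpm, dir flips to −; running = −711.0688
Stage 4 [38T→27T]: ω = 711.0688×38/27 = 1000.7634 rpm, dir flips to +; running = +1000.7634

+1000.7634 rpm (same as input, |ω| = 1000.7634 rpm)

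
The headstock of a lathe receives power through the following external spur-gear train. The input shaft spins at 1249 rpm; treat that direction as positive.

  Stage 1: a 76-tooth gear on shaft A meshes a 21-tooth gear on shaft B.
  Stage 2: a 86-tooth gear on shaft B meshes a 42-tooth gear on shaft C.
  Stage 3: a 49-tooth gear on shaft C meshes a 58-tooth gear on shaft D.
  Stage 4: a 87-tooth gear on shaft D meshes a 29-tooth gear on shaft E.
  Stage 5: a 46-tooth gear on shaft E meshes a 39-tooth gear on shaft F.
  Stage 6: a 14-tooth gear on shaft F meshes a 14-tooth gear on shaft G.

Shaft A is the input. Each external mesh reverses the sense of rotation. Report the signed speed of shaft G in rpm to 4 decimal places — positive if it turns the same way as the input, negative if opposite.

Stage 1 [76T→21T]: ω = 1249.0000×76/21 = 4520.1905 rpm, dir flips to −; running = −4520.1905
Stage 2 [86T→42T]: ω = 4520.1905×86/42 = 9255.6281 rpm, dir flips to +; running = +9255.6281
Stage 3 [49T→58T]: ω = 9255.6281×49/58 = 7819.4100 rpm, dir flips to −; running = −7819.4100
Stage 4 [87T→29T]: ω = 7819.4100×87/29 = 23458.2299 rpm, dir flips to +; running = +23458.2299
Stage 5 [46T→39T]: ω = 23458.2299×46/39 = 27668.6814 rpm, dir flips to −; running = −27668.6814
Stage 6 [14T→14T]: ω = 27668.6814×14/14 = 27668.6814 rpm, dir flips to +; running = +27668.6814

+27668.6814 rpm (same as input, |ω| = 27668.6814 rpm)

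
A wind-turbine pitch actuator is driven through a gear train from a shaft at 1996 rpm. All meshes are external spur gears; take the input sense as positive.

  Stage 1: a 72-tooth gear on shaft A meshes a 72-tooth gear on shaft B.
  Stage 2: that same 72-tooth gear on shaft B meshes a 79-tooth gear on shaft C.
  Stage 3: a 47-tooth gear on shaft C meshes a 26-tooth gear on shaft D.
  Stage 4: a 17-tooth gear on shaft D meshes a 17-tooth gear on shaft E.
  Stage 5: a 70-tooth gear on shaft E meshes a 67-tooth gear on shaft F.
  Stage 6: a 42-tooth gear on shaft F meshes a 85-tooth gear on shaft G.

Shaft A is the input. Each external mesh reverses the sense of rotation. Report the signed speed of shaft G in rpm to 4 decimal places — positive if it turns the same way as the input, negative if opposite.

Stage 1 [72T→72T]: ω = 1996.0000×72/72 = 1996.0000 rpm, dir flips to −; running = −1996.0000
Stage 2 [72T→79T]: ω = 1996.0000×72/79 = 1819.1392 rpm, dir flips to +; running = +1819.1392
Stage 3 [47T→26T]: ω = 1819.1392×47/26 = 3288.4440 rpm, dir flips to −; running = −3288.4440
Stage 4 [17T→17T]: ω = 3288.4440×17/17 = 3288.4440 rpm, dir flips to +; running = +3288.4440
Stage 5 [70T→67T]: ω = 3288.4440×70/67 = 3435.6878 rpm, dir flips to −; running = −3435.6878
Stage 6 [42T→85T]: ω = 3435.6878×42/85 = 1697.6340 rpm, dir flips to +; running = +1697.6340

+1697.6340 rpm (same as input, |ω| = 1697.6340 rpm)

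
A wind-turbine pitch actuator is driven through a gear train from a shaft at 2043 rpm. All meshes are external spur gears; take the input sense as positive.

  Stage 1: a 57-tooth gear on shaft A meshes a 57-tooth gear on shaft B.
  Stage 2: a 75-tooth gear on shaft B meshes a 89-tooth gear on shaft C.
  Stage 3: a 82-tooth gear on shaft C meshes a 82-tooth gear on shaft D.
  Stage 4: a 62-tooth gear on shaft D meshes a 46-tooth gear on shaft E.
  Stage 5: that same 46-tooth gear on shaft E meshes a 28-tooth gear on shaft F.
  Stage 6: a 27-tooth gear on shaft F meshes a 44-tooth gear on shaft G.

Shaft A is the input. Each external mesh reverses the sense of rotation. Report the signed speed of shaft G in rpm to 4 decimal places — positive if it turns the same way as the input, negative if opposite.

+2339.2916 rpm (same as input, |ω| = 2339.2916 rpm)

Stage 1 [57T→57T]: ω = 2043.0000×57/57 = 2043.0000 rpm, dir flips to −; running = −2043.0000
Stage 2 [75T→89T]: ω = 2043.0000×75/89 = 1721.6292 rpm, dir flips to +; running = +1721.6292
Stage 3 [82T→82T]: ω = 1721.6292×82/82 = 1721.6292 rpm, dir flips to −; running = −1721.6292
Stage 4 [62T→46T]: ω = 1721.6292×62/46 = 2320.4568 rpm, dir flips to +; running = +2320.4568
Stage 5 [46T→28T]: ω = 2320.4568×46/28 = 3812.1790 rpm, dir flips to −; running = −3812.1790
Stage 6 [27T→44T]: ω = 3812.1790×27/44 = 2339.2916 rpm, dir flips to +; running = +2339.2916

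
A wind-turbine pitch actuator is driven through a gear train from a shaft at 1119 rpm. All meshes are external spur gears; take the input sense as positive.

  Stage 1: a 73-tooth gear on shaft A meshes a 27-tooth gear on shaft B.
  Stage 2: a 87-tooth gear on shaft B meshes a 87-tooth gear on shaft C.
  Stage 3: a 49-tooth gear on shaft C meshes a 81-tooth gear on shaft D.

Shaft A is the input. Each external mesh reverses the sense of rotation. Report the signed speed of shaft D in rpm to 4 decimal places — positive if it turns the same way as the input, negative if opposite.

-1830.2071 rpm (opposite to input, |ω| = 1830.2071 rpm)

Stage 1 [73T→27T]: ω = 1119.0000×73/27 = 3025.4444 rpm, dir flips to −; running = −3025.4444
Stage 2 [87T→87T]: ω = 3025.4444×87/87 = 3025.4444 rpm, dir flips to +; running = +3025.4444
Stage 3 [49T→81T]: ω = 3025.4444×49/81 = 1830.2071 rpm, dir flips to −; running = −1830.2071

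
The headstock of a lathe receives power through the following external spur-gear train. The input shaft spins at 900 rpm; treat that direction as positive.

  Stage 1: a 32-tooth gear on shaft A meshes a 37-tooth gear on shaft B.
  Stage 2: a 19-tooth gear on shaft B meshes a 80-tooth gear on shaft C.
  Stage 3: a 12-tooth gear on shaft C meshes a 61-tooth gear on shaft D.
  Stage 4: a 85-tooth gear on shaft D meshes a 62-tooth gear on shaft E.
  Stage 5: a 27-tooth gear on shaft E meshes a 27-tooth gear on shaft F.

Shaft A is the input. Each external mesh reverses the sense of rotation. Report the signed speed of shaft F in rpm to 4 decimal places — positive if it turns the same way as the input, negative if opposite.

-49.8578 rpm (opposite to input, |ω| = 49.8578 rpm)

Stage 1 [32T→37T]: ω = 900.0000×32/37 = 778.3784 rpm, dir flips to −; running = −778.3784
Stage 2 [19T→80T]: ω = 778.3784×19/80 = 184.8649 rpm, dir flips to +; running = +184.8649
Stage 3 [12T→61T]: ω = 184.8649×12/61 = 36.3669 rpm, dir flips to −; running = −36.3669
Stage 4 [85T→62T]: ω = 36.3669×85/62 = 49.8578 rpm, dir flips to +; running = +49.8578
Stage 5 [27T→27T]: ω = 49.8578×27/27 = 49.8578 rpm, dir flips to −; running = −49.8578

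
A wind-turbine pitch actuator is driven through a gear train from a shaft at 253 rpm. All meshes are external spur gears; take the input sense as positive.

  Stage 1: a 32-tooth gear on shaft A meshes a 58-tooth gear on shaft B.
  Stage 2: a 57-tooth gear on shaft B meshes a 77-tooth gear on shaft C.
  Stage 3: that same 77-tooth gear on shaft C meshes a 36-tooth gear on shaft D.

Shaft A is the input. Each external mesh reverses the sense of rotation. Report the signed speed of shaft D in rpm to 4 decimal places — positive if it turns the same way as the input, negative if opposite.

Stage 1 [32T→58T]: ω = 253.0000×32/58 = 139.5862 rpm, dir flips to −; running = −139.5862
Stage 2 [57T→77T]: ω = 139.5862×57/77 = 103.3300 rpm, dir flips to +; running = +103.3300
Stage 3 [77T→36T]: ω = 103.3300×77/36 = 221.0115 rpm, dir flips to −; running = −221.0115

-221.0115 rpm (opposite to input, |ω| = 221.0115 rpm)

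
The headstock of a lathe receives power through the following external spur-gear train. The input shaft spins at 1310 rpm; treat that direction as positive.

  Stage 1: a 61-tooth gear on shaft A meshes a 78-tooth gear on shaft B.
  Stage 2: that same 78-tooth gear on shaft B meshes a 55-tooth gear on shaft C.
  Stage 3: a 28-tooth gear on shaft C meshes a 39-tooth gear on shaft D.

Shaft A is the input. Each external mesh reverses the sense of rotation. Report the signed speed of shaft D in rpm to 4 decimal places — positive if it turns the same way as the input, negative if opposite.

Stage 1 [61T→78T]: ω = 1310.0000×61/78 = 1024.4872 rpm, dir flips to −; running = −1024.4872
Stage 2 [78T→55T]: ω = 1024.4872×78/55 = 1452.9091 rpm, dir flips to +; running = +1452.9091
Stage 3 [28T→39T]: ω = 1452.9091×28/39 = 1043.1142 rpm, dir flips to −; running = −1043.1142

-1043.1142 rpm (opposite to input, |ω| = 1043.1142 rpm)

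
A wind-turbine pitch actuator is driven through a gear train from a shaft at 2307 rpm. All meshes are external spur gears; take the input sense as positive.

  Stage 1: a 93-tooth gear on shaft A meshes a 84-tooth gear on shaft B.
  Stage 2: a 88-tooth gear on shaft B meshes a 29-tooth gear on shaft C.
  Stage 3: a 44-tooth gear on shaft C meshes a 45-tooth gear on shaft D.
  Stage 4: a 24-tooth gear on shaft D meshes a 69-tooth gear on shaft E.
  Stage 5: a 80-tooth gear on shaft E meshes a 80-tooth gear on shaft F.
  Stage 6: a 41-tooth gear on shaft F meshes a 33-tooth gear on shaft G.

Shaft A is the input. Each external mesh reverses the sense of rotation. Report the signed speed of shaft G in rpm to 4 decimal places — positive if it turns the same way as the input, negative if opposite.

Stage 1 [93T→84T]: ω = 2307.0000×93/84 = 2554.1786 rpm, dir flips to −; running = −2554.1786
Stage 2 [88T→29T]: ω = 2554.1786×88/29 = 7750.6108 rpm, dir flips to +; running = +7750.6108
Stage 3 [44T→45T]: ω = 7750.6108×44/45 = 7578.3750 rpm, dir flips to −; running = −7578.3750
Stage 4 [24T→69T]: ω = 7578.3750×24/69 = 2635.9565 rpm, dir flips to +; running = +2635.9565
Stage 5 [80T→80T]: ω = 2635.9565×80/80 = 2635.9565 rpm, dir flips to −; running = −2635.9565
Stage 6 [41T→33T]: ω = 2635.9565×41/33 = 3274.9763 rpm, dir flips to +; running = +3274.9763

+3274.9763 rpm (same as input, |ω| = 3274.9763 rpm)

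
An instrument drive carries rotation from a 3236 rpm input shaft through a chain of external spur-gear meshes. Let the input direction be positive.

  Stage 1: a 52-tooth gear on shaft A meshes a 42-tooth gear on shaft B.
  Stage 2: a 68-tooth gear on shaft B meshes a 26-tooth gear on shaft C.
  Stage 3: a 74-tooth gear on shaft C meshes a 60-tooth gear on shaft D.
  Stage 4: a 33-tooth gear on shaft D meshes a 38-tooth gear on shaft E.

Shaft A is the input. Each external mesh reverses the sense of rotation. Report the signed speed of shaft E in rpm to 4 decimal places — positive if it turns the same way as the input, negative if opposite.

+11222.9995 rpm (same as input, |ω| = 11222.9995 rpm)

Stage 1 [52T→42T]: ω = 3236.0000×52/42 = 4006.4762 rpm, dir flips to −; running = −4006.4762
Stage 2 [68T→26T]: ω = 4006.4762×68/26 = 10478.4762 rpm, dir flips to +; running = +10478.4762
Stage 3 [74T→60T]: ω = 10478.4762×74/60 = 12923.4540 rpm, dir flips to −; running = −12923.4540
Stage 4 [33T→38T]: ω = 12923.4540×33/38 = 11222.9995 rpm, dir flips to +; running = +11222.9995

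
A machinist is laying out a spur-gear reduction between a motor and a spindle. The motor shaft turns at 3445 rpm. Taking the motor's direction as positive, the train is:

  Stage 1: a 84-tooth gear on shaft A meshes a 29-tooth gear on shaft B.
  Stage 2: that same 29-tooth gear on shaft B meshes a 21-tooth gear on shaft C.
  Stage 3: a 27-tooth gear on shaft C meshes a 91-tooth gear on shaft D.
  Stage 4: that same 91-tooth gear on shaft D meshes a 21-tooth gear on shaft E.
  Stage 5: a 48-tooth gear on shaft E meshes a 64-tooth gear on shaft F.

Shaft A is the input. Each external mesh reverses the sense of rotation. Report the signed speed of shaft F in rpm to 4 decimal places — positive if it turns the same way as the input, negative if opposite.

-13287.8571 rpm (opposite to input, |ω| = 13287.8571 rpm)

Stage 1 [84T→29T]: ω = 3445.0000×84/29 = 9978.6207 rpm, dir flips to −; running = −9978.6207
Stage 2 [29T→21T]: ω = 9978.6207×29/21 = 13780.0000 rpm, dir flips to +; running = +13780.0000
Stage 3 [27T→91T]: ω = 13780.0000×27/91 = 4088.5714 rpm, dir flips to −; running = −4088.5714
Stage 4 [91T→21T]: ω = 4088.5714×91/21 = 17717.1429 rpm, dir flips to +; running = +17717.1429
Stage 5 [48T→64T]: ω = 17717.1429×48/64 = 13287.8571 rpm, dir flips to −; running = −13287.8571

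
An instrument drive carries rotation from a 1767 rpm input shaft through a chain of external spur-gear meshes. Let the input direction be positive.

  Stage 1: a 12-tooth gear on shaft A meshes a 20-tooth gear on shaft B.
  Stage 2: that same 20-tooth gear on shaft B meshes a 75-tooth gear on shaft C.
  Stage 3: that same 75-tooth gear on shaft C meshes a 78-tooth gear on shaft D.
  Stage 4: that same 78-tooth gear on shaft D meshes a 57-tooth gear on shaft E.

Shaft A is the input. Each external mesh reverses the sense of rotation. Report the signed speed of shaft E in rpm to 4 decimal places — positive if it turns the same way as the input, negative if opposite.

Stage 1 [12T→20T]: ω = 1767.0000×12/20 = 1060.2000 rpm, dir flips to −; running = −1060.2000
Stage 2 [20T→75T]: ω = 1060.2000×20/75 = 282.7200 rpm, dir flips to +; running = +282.7200
Stage 3 [75T→78T]: ω = 282.7200×75/78 = 271.8462 rpm, dir flips to −; running = −271.8462
Stage 4 [78T→57T]: ω = 271.8462×78/57 = 372.0000 rpm, dir flips to +; running = +372.0000

+372.0000 rpm (same as input, |ω| = 372.0000 rpm)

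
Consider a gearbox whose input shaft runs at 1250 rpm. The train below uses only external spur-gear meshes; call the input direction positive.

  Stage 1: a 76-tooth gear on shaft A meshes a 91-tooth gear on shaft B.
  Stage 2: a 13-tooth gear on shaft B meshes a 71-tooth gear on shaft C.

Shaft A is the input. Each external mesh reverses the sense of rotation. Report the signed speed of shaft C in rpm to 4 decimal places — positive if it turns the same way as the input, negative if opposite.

Stage 1 [76T→91T]: ω = 1250.0000×76/91 = 1043.9560 rpm, dir flips to −; running = −1043.9560
Stage 2 [13T→71T]: ω = 1043.9560×13/71 = 191.1469 rpm, dir flips to +; running = +191.1469

+191.1469 rpm (same as input, |ω| = 191.1469 rpm)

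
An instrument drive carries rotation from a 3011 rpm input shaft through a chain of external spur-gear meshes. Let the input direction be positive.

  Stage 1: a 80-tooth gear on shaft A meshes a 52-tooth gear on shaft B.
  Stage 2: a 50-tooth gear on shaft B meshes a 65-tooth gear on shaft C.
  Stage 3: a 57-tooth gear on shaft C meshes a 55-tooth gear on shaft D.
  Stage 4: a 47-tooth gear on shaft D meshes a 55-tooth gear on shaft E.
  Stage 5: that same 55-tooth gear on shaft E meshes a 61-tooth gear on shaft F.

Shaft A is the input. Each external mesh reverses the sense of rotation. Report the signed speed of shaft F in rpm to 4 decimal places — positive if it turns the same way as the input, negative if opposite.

-2845.3404 rpm (opposite to input, |ω| = 2845.3404 rpm)

Stage 1 [80T→52T]: ω = 3011.0000×80/52 = 4632.3077 rpm, dir flips to −; running = −4632.3077
Stage 2 [50T→65T]: ω = 4632.3077×50/65 = 3563.3136 rpm, dir flips to +; running = +3563.3136
Stage 3 [57T→55T]: ω = 3563.3136×57/55 = 3692.8886 rpm, dir flips to −; running = −3692.8886
Stage 4 [47T→55T]: ω = 3692.8886×47/55 = 3155.7412 rpm, dir flips to +; running = +3155.7412
Stage 5 [55T→61T]: ω = 3155.7412×55/61 = 2845.3404 rpm, dir flips to −; running = −2845.3404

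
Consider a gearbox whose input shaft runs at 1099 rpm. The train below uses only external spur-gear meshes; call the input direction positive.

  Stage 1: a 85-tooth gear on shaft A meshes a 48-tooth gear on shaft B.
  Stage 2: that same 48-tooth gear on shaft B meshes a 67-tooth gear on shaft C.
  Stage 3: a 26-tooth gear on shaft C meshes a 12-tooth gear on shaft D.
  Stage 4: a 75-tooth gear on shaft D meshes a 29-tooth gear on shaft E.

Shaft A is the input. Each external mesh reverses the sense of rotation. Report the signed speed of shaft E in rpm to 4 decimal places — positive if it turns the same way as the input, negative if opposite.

Stage 1 [85T→48T]: ω = 1099.0000×85/48 = 1946.1458 rpm, dir flips to −; running = −1946.1458
Stage 2 [48T→67T]: ω = 1946.1458×48/67 = 1394.2537 rpm, dir flips to +; running = +1394.2537
Stage 3 [26T→12T]: ω = 1394.2537×26/12 = 3020.8831 rpm, dir flips to −; running = −3020.8831
Stage 4 [75T→29T]: ω = 3020.8831×75/29 = 7812.6287 rpm, dir flips to +; running = +7812.6287

+7812.6287 rpm (same as input, |ω| = 7812.6287 rpm)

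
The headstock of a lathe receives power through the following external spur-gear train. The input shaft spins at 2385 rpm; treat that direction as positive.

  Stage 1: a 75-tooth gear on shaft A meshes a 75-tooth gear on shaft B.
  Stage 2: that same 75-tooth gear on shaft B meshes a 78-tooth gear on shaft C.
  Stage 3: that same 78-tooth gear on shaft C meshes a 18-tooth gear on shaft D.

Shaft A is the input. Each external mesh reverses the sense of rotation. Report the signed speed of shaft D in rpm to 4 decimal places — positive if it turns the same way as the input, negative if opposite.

-9937.5000 rpm (opposite to input, |ω| = 9937.5000 rpm)

Stage 1 [75T→75T]: ω = 2385.0000×75/75 = 2385.0000 rpm, dir flips to −; running = −2385.0000
Stage 2 [75T→78T]: ω = 2385.0000×75/78 = 2293.2692 rpm, dir flips to +; running = +2293.2692
Stage 3 [78T→18T]: ω = 2293.2692×78/18 = 9937.5000 rpm, dir flips to −; running = −9937.5000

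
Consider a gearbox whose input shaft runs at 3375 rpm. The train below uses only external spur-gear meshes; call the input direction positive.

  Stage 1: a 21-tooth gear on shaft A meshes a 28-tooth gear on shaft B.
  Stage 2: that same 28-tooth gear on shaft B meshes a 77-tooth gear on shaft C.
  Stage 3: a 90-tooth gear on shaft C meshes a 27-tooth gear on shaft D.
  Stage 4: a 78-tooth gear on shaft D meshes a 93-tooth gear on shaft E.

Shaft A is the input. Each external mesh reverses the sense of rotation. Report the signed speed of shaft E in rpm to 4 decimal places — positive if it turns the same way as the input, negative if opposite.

Stage 1 [21T→28T]: ω = 3375.0000×21/28 = 2531.2500 rpm, dir flips to −; running = −2531.2500
Stage 2 [28T→77T]: ω = 2531.2500×28/77 = 920.4545 rpm, dir flips to +; running = +920.4545
Stage 3 [90T→27T]: ω = 920.4545×90/27 = 3068.1818 rpm, dir flips to −; running = −3068.1818
Stage 4 [78T→93T]: ω = 3068.1818×78/93 = 2573.3138 rpm, dir flips to +; running = +2573.3138

+2573.3138 rpm (same as input, |ω| = 2573.3138 rpm)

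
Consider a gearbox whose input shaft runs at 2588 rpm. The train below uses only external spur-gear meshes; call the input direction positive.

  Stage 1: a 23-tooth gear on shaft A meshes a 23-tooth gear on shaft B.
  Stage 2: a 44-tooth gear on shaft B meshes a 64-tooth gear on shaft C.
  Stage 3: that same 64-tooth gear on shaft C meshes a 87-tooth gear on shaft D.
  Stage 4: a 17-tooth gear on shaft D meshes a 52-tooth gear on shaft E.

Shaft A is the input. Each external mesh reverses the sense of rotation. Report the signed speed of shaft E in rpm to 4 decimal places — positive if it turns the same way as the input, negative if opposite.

Stage 1 [23T→23T]: ω = 2588.0000×23/23 = 2588.0000 rpm, dir flips to −; running = −2588.0000
Stage 2 [44T→64T]: ω = 2588.0000×44/64 = 1779.2500 rpm, dir flips to +; running = +1779.2500
Stage 3 [64T→87T]: ω = 1779.2500×64/87 = 1308.8736 rpm, dir flips to −; running = −1308.8736
Stage 4 [17T→52T]: ω = 1308.8736×17/52 = 427.9010 rpm, dir flips to +; running = +427.9010

+427.9010 rpm (same as input, |ω| = 427.9010 rpm)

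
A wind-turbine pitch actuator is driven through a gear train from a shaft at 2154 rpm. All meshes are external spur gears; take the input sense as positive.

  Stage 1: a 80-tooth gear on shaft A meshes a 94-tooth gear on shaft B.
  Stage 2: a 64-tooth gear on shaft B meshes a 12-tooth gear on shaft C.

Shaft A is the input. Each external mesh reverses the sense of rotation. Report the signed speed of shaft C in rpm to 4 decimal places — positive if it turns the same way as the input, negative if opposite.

Stage 1 [80T→94T]: ω = 2154.0000×80/94 = 1833.1915 rpm, dir flips to −; running = −1833.1915
Stage 2 [64T→12T]: ω = 1833.1915×64/12 = 9777.0213 rpm, dir flips to +; running = +9777.0213

+9777.0213 rpm (same as input, |ω| = 9777.0213 rpm)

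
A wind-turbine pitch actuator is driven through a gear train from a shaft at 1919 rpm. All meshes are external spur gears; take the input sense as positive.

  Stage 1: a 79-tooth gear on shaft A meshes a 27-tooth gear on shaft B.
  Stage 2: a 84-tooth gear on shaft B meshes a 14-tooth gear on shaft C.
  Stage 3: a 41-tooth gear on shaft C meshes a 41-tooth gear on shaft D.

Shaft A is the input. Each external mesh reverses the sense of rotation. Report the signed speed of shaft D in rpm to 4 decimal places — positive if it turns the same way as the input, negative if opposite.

-33689.1111 rpm (opposite to input, |ω| = 33689.1111 rpm)

Stage 1 [79T→27T]: ω = 1919.0000×79/27 = 5614.8519 rpm, dir flips to −; running = −5614.8519
Stage 2 [84T→14T]: ω = 5614.8519×84/14 = 33689.1111 rpm, dir flips to +; running = +33689.1111
Stage 3 [41T→41T]: ω = 33689.1111×41/41 = 33689.1111 rpm, dir flips to −; running = −33689.1111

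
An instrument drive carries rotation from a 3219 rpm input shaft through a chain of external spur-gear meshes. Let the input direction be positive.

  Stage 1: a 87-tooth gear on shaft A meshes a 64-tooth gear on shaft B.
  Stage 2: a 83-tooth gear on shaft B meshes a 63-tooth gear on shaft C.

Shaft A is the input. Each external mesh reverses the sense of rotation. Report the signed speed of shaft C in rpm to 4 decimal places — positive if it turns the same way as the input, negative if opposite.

Stage 1 [87T→64T]: ω = 3219.0000×87/64 = 4375.8281 rpm, dir flips to −; running = −4375.8281
Stage 2 [83T→63T]: ω = 4375.8281×83/63 = 5764.9799 rpm, dir flips to +; running = +5764.9799

+5764.9799 rpm (same as input, |ω| = 5764.9799 rpm)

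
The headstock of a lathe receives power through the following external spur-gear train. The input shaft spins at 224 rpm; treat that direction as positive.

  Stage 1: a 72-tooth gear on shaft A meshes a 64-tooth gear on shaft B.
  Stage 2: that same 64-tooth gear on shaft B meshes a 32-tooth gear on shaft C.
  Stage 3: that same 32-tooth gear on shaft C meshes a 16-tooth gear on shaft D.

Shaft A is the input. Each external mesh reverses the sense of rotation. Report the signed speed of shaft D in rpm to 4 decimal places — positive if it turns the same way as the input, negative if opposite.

-1008.0000 rpm (opposite to input, |ω| = 1008.0000 rpm)

Stage 1 [72T→64T]: ω = 224.0000×72/64 = 252.0000 rpm, dir flips to −; running = −252.0000
Stage 2 [64T→32T]: ω = 252.0000×64/32 = 504.0000 rpm, dir flips to +; running = +504.0000
Stage 3 [32T→16T]: ω = 504.0000×32/16 = 1008.0000 rpm, dir flips to −; running = −1008.0000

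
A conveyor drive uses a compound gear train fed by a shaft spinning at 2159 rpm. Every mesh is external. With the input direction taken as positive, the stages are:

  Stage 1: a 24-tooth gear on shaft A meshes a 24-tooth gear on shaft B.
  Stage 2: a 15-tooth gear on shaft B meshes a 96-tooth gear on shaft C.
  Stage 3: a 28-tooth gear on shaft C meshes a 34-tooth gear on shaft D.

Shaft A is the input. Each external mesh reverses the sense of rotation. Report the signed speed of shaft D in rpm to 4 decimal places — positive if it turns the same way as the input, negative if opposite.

Stage 1 [24T→24T]: ω = 2159.0000×24/24 = 2159.0000 rpm, dir flips to −; running = −2159.0000
Stage 2 [15T→96T]: ω = 2159.0000×15/96 = 337.3438 rpm, dir flips to +; running = +337.3438
Stage 3 [28T→34T]: ω = 337.3438×28/34 = 277.8125 rpm, dir flips to −; running = −277.8125

-277.8125 rpm (opposite to input, |ω| = 277.8125 rpm)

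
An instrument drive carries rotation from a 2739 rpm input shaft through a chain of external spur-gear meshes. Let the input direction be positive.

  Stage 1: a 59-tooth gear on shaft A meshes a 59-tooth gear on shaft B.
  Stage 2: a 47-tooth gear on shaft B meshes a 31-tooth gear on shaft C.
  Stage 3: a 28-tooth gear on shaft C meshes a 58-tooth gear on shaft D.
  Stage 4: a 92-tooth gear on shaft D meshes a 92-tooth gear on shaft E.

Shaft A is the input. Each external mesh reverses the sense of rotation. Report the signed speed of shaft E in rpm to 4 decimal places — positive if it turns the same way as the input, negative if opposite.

Stage 1 [59T→59T]: ω = 2739.0000×59/59 = 2739.0000 rpm, dir flips to −; running = −2739.0000
Stage 2 [47T→31T]: ω = 2739.0000×47/31 = 4152.6774 rpm, dir flips to +; running = +4152.6774
Stage 3 [28T→58T]: ω = 4152.6774×28/58 = 2004.7408 rpm, dir flips to −; running = −2004.7408
Stage 4 [92T→92T]: ω = 2004.7408×92/92 = 2004.7408 rpm, dir flips to +; running = +2004.7408

+2004.7408 rpm (same as input, |ω| = 2004.7408 rpm)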